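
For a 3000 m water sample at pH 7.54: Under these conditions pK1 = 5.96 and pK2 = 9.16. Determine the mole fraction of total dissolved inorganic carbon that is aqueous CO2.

α₀ = 1 / (1 + K1/[H⁺] + K1K2/[H⁺]²) = 1 / (1 + 10^+1.58 + 10^-0.04)
   = 1 / (1 + 38.019 + 0.91201) = 1/39.931 = 0.02504

α₀ = 0.0250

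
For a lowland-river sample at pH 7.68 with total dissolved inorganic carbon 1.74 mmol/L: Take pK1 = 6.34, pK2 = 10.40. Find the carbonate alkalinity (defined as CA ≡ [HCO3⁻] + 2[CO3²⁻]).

CA = 1.67 mmol/L

CA = [HCO3⁻] + 2[CO3²⁻] = (α₁ + 2α₂)·DIC
At pH 7.68: [H⁺]/K1 = 10^-1.34 = 0.045709, K2/[H⁺] = 10^-2.72 = 0.0019055
α₁ = 1/(1 + 0.045709 + 0.0019055) = 1/1.0476 = 0.9545; α₂ = α₁·K2/[H⁺] = 0.001819
α₁ + 2α₂ = 0.9582
CA = 0.9582 × 1.74 = 1.67 mmol/L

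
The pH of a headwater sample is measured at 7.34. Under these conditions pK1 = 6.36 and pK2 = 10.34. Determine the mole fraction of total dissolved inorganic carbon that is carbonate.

α₂ = 0.000904

α₂ = 1 / (1 + [H⁺]/K2 + [H⁺]²/(K1K2)) = 1 / (1 + 10^+3.00 + 10^+2.02)
   = 1 / (1 + 1000.0 + 104.71) = 1/1105.7 = 0.0009044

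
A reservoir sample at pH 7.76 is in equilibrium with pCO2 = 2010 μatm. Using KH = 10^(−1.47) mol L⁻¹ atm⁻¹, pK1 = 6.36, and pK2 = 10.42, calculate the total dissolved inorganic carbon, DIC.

[CO2*] = KH · pCO2 = 10^(−1.47) × 2010×10^-6 = 6.811×10^-5 mol/L
α₀ = 1/(1 + K1/[H⁺] + K1K2/[H⁺]²) = 1/(1 + 10^+1.40 + 10^-1.26) = 0.03821
DIC = [CO2*]/α₀ = 6.811×10^-5 / 0.03821 = 1.78 mmol/L

DIC = 1.78 mmol/L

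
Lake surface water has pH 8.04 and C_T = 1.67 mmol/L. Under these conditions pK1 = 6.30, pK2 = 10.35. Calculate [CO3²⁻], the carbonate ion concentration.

[CO3²⁻] = 7.99 μmol/L

α₂ = 1 / (1 + [H⁺]/K2 + [H⁺]²/(K1K2)) = 1 / (1 + 10^+2.31 + 10^+0.57)
   = 1 / (1 + 204.17 + 3.7154) = 1/208.89 = 0.004787
[CO3²⁻] = α₂ × DIC = 0.004787 × 1.67 = 0.00799 mmol/L = 7.99 μmol/L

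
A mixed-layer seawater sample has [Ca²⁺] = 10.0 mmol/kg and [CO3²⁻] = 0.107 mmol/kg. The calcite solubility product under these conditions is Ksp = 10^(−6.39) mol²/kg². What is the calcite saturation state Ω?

Ω = 2.63

Ksp = 10^(−6.39) = 4.074×10^-7
Ω = [Ca²⁺][CO3²⁻]/Ksp = (10.0×10^-3)(0.107×10^-3) / 4.074×10^-7 = 2.63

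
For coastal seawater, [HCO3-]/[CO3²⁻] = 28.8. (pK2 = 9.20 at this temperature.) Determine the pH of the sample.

pH = 7.74

From K2 = [H⁺][CO3²⁻]/[HCO3-]:  pH = pK2 − log₁₀([HCO3-]/[CO3²⁻])
log₁₀(28.8) = +1.459
pH = 9.20 − (+1.459) = 7.74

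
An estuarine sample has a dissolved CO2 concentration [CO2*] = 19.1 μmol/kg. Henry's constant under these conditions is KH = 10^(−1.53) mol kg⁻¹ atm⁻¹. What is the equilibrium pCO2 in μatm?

KH = 10^(−1.53) = 2.951×10^-2 mol kg⁻¹ atm⁻¹
pCO2 = [CO2*]/KH = 19.1×10^-6 / 2.951×10^-2 = 6.47×10^-4 atm = 647 μatm

pCO2 = 647 μatm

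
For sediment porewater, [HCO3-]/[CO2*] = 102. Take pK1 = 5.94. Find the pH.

From K1 = [H⁺][HCO3-]/[CO2*]:  pH = pK1 + log₁₀([HCO3-]/[CO2*])
log₁₀(102) = +2.009
pH = 5.94 + (+2.009) = 7.95

pH = 7.95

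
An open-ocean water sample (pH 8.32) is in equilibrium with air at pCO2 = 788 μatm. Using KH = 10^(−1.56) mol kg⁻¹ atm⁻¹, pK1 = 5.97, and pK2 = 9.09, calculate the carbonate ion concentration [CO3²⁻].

[CO3²⁻] = 0.825 mmol/kg

[CO2*] = KH · pCO2 = 10^(−1.56) × 788×10^-6 = 2.170×10^-5 mol/kg
α₀ = 1/(1 + K1/[H⁺] + K1K2/[H⁺]²) = 1/(1 + 10^+2.35 + 10^+1.58) = 0.003804
DIC = [CO2*]/α₀ = 2.170×10^-5 / 0.003804 = 5.706 mmol/kg
[CO3²⁻] = α₂·DIC; α₂ = 0.1446, so [CO3²⁻] = 0.1446 × 5.706 = 0.825 mmol/kg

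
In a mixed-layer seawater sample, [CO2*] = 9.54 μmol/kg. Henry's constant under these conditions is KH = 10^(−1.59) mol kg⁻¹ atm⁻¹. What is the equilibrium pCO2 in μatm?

pCO2 = 371 μatm

KH = 10^(−1.59) = 2.570×10^-2 mol kg⁻¹ atm⁻¹
pCO2 = [CO2*]/KH = 9.54×10^-6 / 2.570×10^-2 = 3.71×10^-4 atm = 371 μatm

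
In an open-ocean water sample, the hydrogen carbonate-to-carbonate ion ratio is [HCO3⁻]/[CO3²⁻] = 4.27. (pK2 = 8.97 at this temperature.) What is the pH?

pH = 8.34

From K2 = [H⁺][CO3²⁻]/[HCO3⁻]:  pH = pK2 − log₁₀([HCO3⁻]/[CO3²⁻])
log₁₀(4.27) = +0.630
pH = 8.97 − (+0.630) = 8.34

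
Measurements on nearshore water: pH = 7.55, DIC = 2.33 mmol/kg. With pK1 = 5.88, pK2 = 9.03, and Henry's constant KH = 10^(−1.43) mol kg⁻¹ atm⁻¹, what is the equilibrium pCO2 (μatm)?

pCO2 = 1270 μatm

α₀ = 1 / (1 + K1/[H⁺] + K1K2/[H⁺]²) = 1 / (1 + 10^+1.67 + 10^+0.19)
   = 1 / (1 + 46.774 + 1.5488) = 1/49.322 = 0.02027
[CO2*] = α₀ × DIC = 0.02027 × 2.33 = 0.04724 mmol/kg
pCO2 = [CO2*]/KH = 4.724×10^-5 / 3.715×10^-2 = 1270 μatm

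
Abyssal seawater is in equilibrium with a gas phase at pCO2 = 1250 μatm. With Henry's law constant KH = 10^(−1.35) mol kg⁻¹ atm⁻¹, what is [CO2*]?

[CO2*] = 55.8 μmol/kg

KH = 10^(−1.35) = 4.467×10^-2 mol kg⁻¹ atm⁻¹
[CO2*] = KH · pCO2 = 4.467×10^-2 × 1250×10^-6 atm = 5.58×10^-5 mol/kg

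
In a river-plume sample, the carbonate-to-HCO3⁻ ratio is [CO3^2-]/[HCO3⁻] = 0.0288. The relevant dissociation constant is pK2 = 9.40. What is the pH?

From K2 = [H⁺][CO3^2-]/[HCO3⁻]:  pH = pK2 + log₁₀([CO3^2-]/[HCO3⁻])
log₁₀(0.0288) = -1.541
pH = 9.40 + (-1.541) = 7.86

pH = 7.86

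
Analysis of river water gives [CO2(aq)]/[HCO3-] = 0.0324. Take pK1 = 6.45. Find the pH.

pH = 7.94

From K1 = [H⁺][HCO3-]/[CO2(aq)]:  pH = pK1 − log₁₀([CO2(aq)]/[HCO3-])
log₁₀(0.0324) = -1.489
pH = 6.45 − (-1.489) = 7.94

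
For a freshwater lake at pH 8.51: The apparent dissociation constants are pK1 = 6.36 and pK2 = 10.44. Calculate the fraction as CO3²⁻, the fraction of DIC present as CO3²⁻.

α₂ = 0.0115

α₂ = 1 / (1 + [H⁺]/K2 + [H⁺]²/(K1K2)) = 1 / (1 + 10^+1.93 + 10^-0.22)
   = 1 / (1 + 85.114 + 0.60256) = 1/86.716 = 0.01153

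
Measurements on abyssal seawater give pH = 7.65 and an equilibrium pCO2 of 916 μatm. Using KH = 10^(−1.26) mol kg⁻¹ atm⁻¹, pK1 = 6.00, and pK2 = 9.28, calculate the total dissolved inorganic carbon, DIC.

[CO2*] = KH · pCO2 = 10^(−1.26) × 916×10^-6 = 5.034×10^-5 mol/kg
α₀ = 1/(1 + K1/[H⁺] + K1K2/[H⁺]²) = 1/(1 + 10^+1.65 + 10^+0.02) = 0.02141
DIC = [CO2*]/α₀ = 5.034×10^-5 / 0.02141 = 2.35 mmol/kg

DIC = 2.35 mmol/kg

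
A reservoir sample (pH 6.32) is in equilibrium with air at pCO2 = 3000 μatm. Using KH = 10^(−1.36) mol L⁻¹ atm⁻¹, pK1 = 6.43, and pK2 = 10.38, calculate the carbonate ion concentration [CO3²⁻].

[CO2*] = KH · pCO2 = 10^(−1.36) × 3000×10^-6 = 1.310×10^-4 mol/L
α₀ = 1/(1 + K1/[H⁺] + K1K2/[H⁺]²) = 1/(1 + 10^-0.11 + 10^-4.17) = 0.5630
DIC = [CO2*]/α₀ = 1.310×10^-4 / 0.5630 = 0.2326 mmol/L
[CO3²⁻] = α₂·DIC; α₂ = 3.806×10^-5, so [CO3²⁻] = 3.806×10^-5 × 0.2326 = 8.85×10^-6 mmol/L = 0.00885 μmol/L

[CO3²⁻] = 0.00885 μmol/L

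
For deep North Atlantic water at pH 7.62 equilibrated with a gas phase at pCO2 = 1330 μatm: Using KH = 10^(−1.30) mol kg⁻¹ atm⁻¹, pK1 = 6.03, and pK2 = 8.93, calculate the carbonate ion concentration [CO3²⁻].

[CO2*] = KH · pCO2 = 10^(−1.30) × 1330×10^-6 = 6.666×10^-5 mol/kg
α₀ = 1/(1 + K1/[H⁺] + K1K2/[H⁺]²) = 1/(1 + 10^+1.59 + 10^+0.28) = 0.02392
DIC = [CO2*]/α₀ = 6.666×10^-5 / 0.02392 = 2.787 mmol/kg
[CO3²⁻] = α₂·DIC; α₂ = 0.04557, so [CO3²⁻] = 0.04557 × 2.787 = 0.127 mmol/kg

[CO3²⁻] = 0.127 mmol/kg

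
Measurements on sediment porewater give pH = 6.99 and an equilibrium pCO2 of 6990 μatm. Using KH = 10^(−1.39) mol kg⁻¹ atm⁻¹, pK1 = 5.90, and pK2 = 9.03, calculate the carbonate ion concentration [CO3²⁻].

[CO3²⁻] = 0.0320 mmol/kg

[CO2*] = KH · pCO2 = 10^(−1.39) × 6990×10^-6 = 2.848×10^-4 mol/kg
α₀ = 1/(1 + K1/[H⁺] + K1K2/[H⁺]²) = 1/(1 + 10^+1.09 + 10^-0.95) = 0.07454
DIC = [CO2*]/α₀ = 2.848×10^-4 / 0.07454 = 3.820 mmol/kg
[CO3²⁻] = α₂·DIC; α₂ = 0.008364, so [CO3²⁻] = 0.008364 × 3.820 = 0.0320 mmol/kg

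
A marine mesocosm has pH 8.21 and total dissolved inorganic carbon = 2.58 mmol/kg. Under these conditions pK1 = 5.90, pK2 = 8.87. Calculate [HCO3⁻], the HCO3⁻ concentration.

α₁ = 1 / (1 + [H⁺]/K1 + K2/[H⁺]) = 1 / (1 + 10^-2.31 + 10^-0.66)
   = 1 / (1 + 0.0048978 + 0.21878) = 1/1.2237 = 0.8172
[HCO3⁻] = α₁ × DIC = 0.8172 × 2.58 = 2.11 mmol/kg

[HCO3⁻] = 2.11 mmol/kg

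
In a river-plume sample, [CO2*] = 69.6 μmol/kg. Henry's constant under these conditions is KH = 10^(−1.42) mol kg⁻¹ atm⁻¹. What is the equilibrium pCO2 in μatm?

KH = 10^(−1.42) = 3.802×10^-2 mol kg⁻¹ atm⁻¹
pCO2 = [CO2*]/KH = 69.6×10^-6 / 3.802×10^-2 = 1.83×10^-3 atm = 1830 μatm

pCO2 = 1830 μatm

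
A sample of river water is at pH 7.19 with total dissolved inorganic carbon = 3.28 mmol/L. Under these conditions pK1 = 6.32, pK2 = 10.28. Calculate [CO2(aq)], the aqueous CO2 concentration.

[CO2*] = 0.390 mmol/L

α₀ = 1 / (1 + K1/[H⁺] + K1K2/[H⁺]²) = 1 / (1 + 10^+0.87 + 10^-2.22)
   = 1 / (1 + 7.4131 + 0.0060256) = 1/8.4191 = 0.1188
[CO2*] = α₀ × DIC = 0.1188 × 3.28 = 0.390 mmol/L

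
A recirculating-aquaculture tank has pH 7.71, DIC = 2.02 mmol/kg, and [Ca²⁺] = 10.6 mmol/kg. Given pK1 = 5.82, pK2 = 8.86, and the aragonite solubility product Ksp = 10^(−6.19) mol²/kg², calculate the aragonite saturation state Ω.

α₂ = 1 / (1 + [H⁺]/K2 + [H⁺]²/(K1K2)) = 1 / (1 + 10^+1.15 + 10^-0.74)
   = 1 / (1 + 14.125 + 0.18197) = 1/15.307 = 0.06533
[CO3²⁻] = α₂ × DIC = 0.06533 × 2.02 = 0.1320 mmol/kg
Ksp = 10^(−6.19) = 6.457×10^-7
Ω = [Ca²⁺][CO3²⁻]/Ksp = (10.6×10^-3)(1.320×10^-4) / 6.457×10^-7 = 2.17

Ω = 2.17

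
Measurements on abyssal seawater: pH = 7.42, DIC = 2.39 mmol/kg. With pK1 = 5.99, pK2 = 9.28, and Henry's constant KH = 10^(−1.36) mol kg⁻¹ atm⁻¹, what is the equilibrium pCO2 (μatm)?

pCO2 = 1940 μatm

α₀ = 1 / (1 + K1/[H⁺] + K1K2/[H⁺]²) = 1 / (1 + 10^+1.43 + 10^-0.43)
   = 1 / (1 + 26.915 + 0.37154) = 1/28.287 = 0.03535
[CO2*] = α₀ × DIC = 0.03535 × 2.39 = 0.08449 mmol/kg
pCO2 = [CO2*]/KH = 8.449×10^-5 / 4.365×10^-2 = 1940 μatm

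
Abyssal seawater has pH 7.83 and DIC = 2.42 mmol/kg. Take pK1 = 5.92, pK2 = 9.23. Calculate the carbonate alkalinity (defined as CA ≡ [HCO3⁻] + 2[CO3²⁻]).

CA = [HCO3⁻] + 2[CO3²⁻] = (α₁ + 2α₂)·DIC
At pH 7.83: [H⁺]/K1 = 10^-1.91 = 0.012303, K2/[H⁺] = 10^-1.40 = 0.039811
α₁ = 1/(1 + 0.012303 + 0.039811) = 1/1.0521 = 0.9505; α₂ = α₁·K2/[H⁺] = 0.03784
α₁ + 2α₂ = 1.0261
CA = 1.0261 × 2.42 = 2.48 mmol/kg

CA = 2.48 mmol/kg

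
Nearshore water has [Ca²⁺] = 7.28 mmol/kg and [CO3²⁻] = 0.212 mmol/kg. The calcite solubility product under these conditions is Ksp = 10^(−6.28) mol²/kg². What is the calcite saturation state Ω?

Ω = 2.94

Ksp = 10^(−6.28) = 5.248×10^-7
Ω = [Ca²⁺][CO3²⁻]/Ksp = (7.28×10^-3)(0.212×10^-3) / 5.248×10^-7 = 2.94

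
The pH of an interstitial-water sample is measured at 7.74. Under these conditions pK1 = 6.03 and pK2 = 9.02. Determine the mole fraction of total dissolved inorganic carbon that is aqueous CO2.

α₀ = 1 / (1 + K1/[H⁺] + K1K2/[H⁺]²) = 1 / (1 + 10^+1.71 + 10^+0.43)
   = 1 / (1 + 51.286 + 2.6915) = 1/54.978 = 0.01819

α₀ = 0.0182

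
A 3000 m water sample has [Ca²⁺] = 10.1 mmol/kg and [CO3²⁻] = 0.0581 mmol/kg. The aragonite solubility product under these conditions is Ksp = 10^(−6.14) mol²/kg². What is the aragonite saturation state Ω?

Ω = 0.810

Ksp = 10^(−6.14) = 7.244×10^-7
Ω = [Ca²⁺][CO3²⁻]/Ksp = (10.1×10^-3)(0.0581×10^-3) / 7.244×10^-7 = 0.810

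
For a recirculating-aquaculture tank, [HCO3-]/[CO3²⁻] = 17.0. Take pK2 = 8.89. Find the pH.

pH = 7.66

From K2 = [H⁺][CO3²⁻]/[HCO3-]:  pH = pK2 − log₁₀([HCO3-]/[CO3²⁻])
log₁₀(17.0) = +1.230
pH = 8.89 − (+1.230) = 7.66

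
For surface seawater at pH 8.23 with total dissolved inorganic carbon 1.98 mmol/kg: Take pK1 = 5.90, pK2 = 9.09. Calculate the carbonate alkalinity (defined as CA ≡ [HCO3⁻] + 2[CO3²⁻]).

CA = 2.21 mmol/kg

CA = [HCO3⁻] + 2[CO3²⁻] = (α₁ + 2α₂)·DIC
At pH 8.23: [H⁺]/K1 = 10^-2.33 = 0.0046774, K2/[H⁺] = 10^-0.86 = 0.13804
α₁ = 1/(1 + 0.0046774 + 0.13804) = 1/1.1427 = 0.8751; α₂ = α₁·K2/[H⁺] = 0.1208
α₁ + 2α₂ = 1.1167
CA = 1.1167 × 1.98 = 2.21 mmol/kg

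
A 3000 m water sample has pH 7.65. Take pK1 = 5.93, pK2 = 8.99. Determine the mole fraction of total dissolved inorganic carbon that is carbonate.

α₂ = 1 / (1 + [H⁺]/K2 + [H⁺]²/(K1K2)) = 1 / (1 + 10^+1.34 + 10^-0.38)
   = 1 / (1 + 21.878 + 0.41687) = 1/23.294 = 0.04293

α₂ = 0.0429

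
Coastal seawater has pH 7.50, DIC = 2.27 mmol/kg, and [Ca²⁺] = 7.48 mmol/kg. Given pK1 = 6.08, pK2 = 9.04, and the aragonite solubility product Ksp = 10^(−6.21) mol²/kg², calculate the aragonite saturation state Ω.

Ω = 0.744

α₂ = 1 / (1 + [H⁺]/K2 + [H⁺]²/(K1K2)) = 1 / (1 + 10^+1.54 + 10^+0.12)
   = 1 / (1 + 34.674 + 1.3183) = 1/36.992 = 0.02703
[CO3²⁻] = α₂ × DIC = 0.02703 × 2.27 = 0.06136 mmol/kg
Ksp = 10^(−6.21) = 6.166×10^-7
Ω = [Ca²⁺][CO3²⁻]/Ksp = (7.48×10^-3)(6.136×10^-5) / 6.166×10^-7 = 0.744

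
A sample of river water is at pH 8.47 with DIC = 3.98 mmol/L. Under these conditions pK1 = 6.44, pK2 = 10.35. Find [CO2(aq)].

α₀ = 1 / (1 + K1/[H⁺] + K1K2/[H⁺]²) = 1 / (1 + 10^+2.03 + 10^+0.15)
   = 1 / (1 + 107.15 + 1.4125) = 1/109.56 = 0.009127
[CO2*] = α₀ × DIC = 0.009127 × 3.98 = 0.0363 mmol/L

[CO2*] = 0.0363 mmol/L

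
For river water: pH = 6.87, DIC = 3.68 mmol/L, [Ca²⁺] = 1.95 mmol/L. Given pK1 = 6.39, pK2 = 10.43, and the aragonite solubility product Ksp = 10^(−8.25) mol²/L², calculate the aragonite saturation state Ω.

Ω = 0.264

α₂ = 1 / (1 + [H⁺]/K2 + [H⁺]²/(K1K2)) = 1 / (1 + 10^+3.56 + 10^+3.08)
   = 1 / (1 + 3630.8 + 1202.3) = 1/4834.0 = 0.0002069
[CO3²⁻] = α₂ × DIC = 0.0002069 × 3.68 = 0.0007613 mmol/L = 0.7613 μmol/L
Ksp = 10^(−8.25) = 5.623×10^-9
Ω = [Ca²⁺][CO3²⁻]/Ksp = (1.95×10^-3)(7.613×10^-7) / 5.623×10^-9 = 0.264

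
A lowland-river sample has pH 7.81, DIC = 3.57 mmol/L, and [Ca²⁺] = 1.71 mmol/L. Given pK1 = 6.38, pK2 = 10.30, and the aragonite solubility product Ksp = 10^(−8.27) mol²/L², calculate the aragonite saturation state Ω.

α₂ = 1 / (1 + [H⁺]/K2 + [H⁺]²/(K1K2)) = 1 / (1 + 10^+2.49 + 10^+1.06)
   = 1 / (1 + 309.03 + 11.482) = 1/321.51 = 0.003110
[CO3²⁻] = α₂ × DIC = 0.003110 × 3.57 = 0.01110 mmol/L = 11.10 μmol/L
Ksp = 10^(−8.27) = 5.370×10^-9
Ω = [Ca²⁺][CO3²⁻]/Ksp = (1.71×10^-3)(1.110×10^-5) / 5.370×10^-9 = 3.54

Ω = 3.54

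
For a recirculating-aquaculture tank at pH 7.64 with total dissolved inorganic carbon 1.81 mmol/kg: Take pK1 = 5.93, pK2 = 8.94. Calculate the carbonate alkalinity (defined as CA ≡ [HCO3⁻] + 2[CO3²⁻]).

CA = [HCO3⁻] + 2[CO3²⁻] = (α₁ + 2α₂)·DIC
At pH 7.64: [H⁺]/K1 = 10^-1.71 = 0.019498, K2/[H⁺] = 10^-1.30 = 0.050119
α₁ = 1/(1 + 0.019498 + 0.050119) = 1/1.0696 = 0.9349; α₂ = α₁·K2/[H⁺] = 0.04686
α₁ + 2α₂ = 1.0286
CA = 1.0286 × 1.81 = 1.86 mmol/kg

CA = 1.86 mmol/kg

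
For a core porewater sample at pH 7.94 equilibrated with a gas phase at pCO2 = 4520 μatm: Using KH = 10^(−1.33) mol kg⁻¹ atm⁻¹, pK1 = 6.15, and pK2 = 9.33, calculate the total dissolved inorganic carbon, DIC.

[CO2*] = KH · pCO2 = 10^(−1.33) × 4520×10^-6 = 2.114×10^-4 mol/kg
α₀ = 1/(1 + K1/[H⁺] + K1K2/[H⁺]²) = 1/(1 + 10^+1.79 + 10^+0.40) = 0.01534
DIC = [CO2*]/α₀ = 2.114×10^-4 / 0.01534 = 13.8 mmol/kg

DIC = 13.8 mmol/kg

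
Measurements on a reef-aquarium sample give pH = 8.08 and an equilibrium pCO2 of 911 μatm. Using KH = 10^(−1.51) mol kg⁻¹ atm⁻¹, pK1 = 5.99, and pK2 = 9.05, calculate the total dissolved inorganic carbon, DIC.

DIC = 3.86 mmol/kg

[CO2*] = KH · pCO2 = 10^(−1.51) × 911×10^-6 = 2.815×10^-5 mol/kg
α₀ = 1/(1 + K1/[H⁺] + K1K2/[H⁺]²) = 1/(1 + 10^+2.09 + 10^+1.12) = 0.007288
DIC = [CO2*]/α₀ = 2.815×10^-5 / 0.007288 = 3.86 mmol/kg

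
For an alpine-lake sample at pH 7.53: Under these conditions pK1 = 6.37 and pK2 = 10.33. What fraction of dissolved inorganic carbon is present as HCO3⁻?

α₁ = 0.934

α₁ = 1 / (1 + [H⁺]/K1 + K2/[H⁺]) = 1 / (1 + 10^-1.16 + 10^-2.80)
   = 1 / (1 + 0.069183 + 0.0015849) = 1/1.0708 = 0.9339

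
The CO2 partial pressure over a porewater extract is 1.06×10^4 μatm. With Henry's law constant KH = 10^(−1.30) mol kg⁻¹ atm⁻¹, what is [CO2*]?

KH = 10^(−1.30) = 5.012×10^-2 mol kg⁻¹ atm⁻¹
[CO2*] = KH · pCO2 = 5.012×10^-2 × 1.06×10^4×10^-6 atm = 5.31×10^-4 mol/kg

[CO2*] = 531 μmol/kg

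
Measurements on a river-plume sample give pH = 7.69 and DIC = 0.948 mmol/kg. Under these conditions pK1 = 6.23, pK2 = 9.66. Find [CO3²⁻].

[CO3²⁻] = 9.72 μmol/kg

α₂ = 1 / (1 + [H⁺]/K2 + [H⁺]²/(K1K2)) = 1 / (1 + 10^+1.97 + 10^+0.51)
   = 1 / (1 + 93.325 + 3.2359) = 1/97.561 = 0.01025
[CO3²⁻] = α₂ × DIC = 0.01025 × 0.948 = 0.00972 mmol/kg = 9.72 μmol/kg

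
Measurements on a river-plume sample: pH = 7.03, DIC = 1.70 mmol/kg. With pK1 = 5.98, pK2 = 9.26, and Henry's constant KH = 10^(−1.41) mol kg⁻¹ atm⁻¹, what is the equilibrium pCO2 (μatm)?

α₀ = 1 / (1 + K1/[H⁺] + K1K2/[H⁺]²) = 1 / (1 + 10^+1.05 + 10^-1.18)
   = 1 / (1 + 11.220 + 0.066069) = 1/12.286 = 0.08139
[CO2*] = α₀ × DIC = 0.08139 × 1.70 = 0.1384 mmol/kg
pCO2 = [CO2*]/KH = 1.384×10^-4 / 3.890×10^-2 = 3560 μatm

pCO2 = 3560 μatm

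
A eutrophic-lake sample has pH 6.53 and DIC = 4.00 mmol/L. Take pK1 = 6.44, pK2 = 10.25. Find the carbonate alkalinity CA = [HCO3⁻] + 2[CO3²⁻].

CA = [HCO3⁻] + 2[CO3²⁻] = (α₁ + 2α₂)·DIC
At pH 6.53: [H⁺]/K1 = 10^-0.09 = 0.81283, K2/[H⁺] = 10^-3.72 = 0.00019055
α₁ = 1/(1 + 0.81283 + 0.00019055) = 1/1.8130 = 0.5516; α₂ = α₁·K2/[H⁺] = 0.0001051
α₁ + 2α₂ = 0.5518
CA = 0.5518 × 4.00 = 2.21 mmol/L

CA = 2.21 mmol/L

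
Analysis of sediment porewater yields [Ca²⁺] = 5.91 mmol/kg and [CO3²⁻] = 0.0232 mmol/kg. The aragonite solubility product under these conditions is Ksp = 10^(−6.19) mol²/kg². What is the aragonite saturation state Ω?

Ksp = 10^(−6.19) = 6.457×10^-7
Ω = [Ca²⁺][CO3²⁻]/Ksp = (5.91×10^-3)(0.0232×10^-3) / 6.457×10^-7 = 0.212

Ω = 0.212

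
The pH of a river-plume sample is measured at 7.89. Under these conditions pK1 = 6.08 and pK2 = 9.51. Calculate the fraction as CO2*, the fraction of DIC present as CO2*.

α₀ = 1 / (1 + K1/[H⁺] + K1K2/[H⁺]²) = 1 / (1 + 10^+1.81 + 10^+0.19)
   = 1 / (1 + 64.565 + 1.5488) = 1/67.114 = 0.01490

α₀ = 0.0149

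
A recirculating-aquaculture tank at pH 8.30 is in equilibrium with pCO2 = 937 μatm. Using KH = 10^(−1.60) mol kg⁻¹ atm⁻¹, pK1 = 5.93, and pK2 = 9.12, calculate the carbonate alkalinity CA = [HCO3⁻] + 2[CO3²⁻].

CA = 7.19 mmol/kg

[CO2*] = KH · pCO2 = 10^(−1.60) × 937×10^-6 = 2.354×10^-5 mol/kg
α₀ = 1/(1 + K1/[H⁺] + K1K2/[H⁺]²) = 1/(1 + 10^+2.37 + 10^+1.55) = 0.003691
DIC = [CO2*]/α₀ = 2.354×10^-5 / 0.003691 = 6.376 mmol/kg
CA = (α₁ + 2α₂)·DIC = (0.8653 + 2×0.1310) × 6.376 = 7.19 mmol/kg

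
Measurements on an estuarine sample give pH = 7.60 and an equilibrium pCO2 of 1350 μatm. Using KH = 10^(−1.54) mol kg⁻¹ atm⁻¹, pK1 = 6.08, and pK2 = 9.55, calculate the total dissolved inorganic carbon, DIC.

DIC = 1.34 mmol/kg

[CO2*] = KH · pCO2 = 10^(−1.54) × 1350×10^-6 = 3.893×10^-5 mol/kg
α₀ = 1/(1 + K1/[H⁺] + K1K2/[H⁺]²) = 1/(1 + 10^+1.52 + 10^-0.43) = 0.02900
DIC = [CO2*]/α₀ = 3.893×10^-5 / 0.02900 = 1.34 mmol/kg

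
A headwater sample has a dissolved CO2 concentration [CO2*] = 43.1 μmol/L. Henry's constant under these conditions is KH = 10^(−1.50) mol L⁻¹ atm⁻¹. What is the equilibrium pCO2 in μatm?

KH = 10^(−1.50) = 3.162×10^-2 mol L⁻¹ atm⁻¹
pCO2 = [CO2*]/KH = 43.1×10^-6 / 3.162×10^-2 = 1.36×10^-3 atm = 1360 μatm

pCO2 = 1360 μatm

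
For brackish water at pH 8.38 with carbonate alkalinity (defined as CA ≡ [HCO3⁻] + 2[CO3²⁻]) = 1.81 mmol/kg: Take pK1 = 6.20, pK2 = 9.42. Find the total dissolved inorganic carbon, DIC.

DIC = 1.68 mmol/kg

CA = [HCO3⁻] + 2[CO3²⁻] = (α₁ + 2α₂)·DIC
At pH 8.38: [H⁺]/K1 = 10^-2.18 = 0.0066069, K2/[H⁺] = 10^-1.04 = 0.091201
α₁ = 1/(1 + 0.0066069 + 0.091201) = 1/1.0978 = 0.9109; α₂ = α₁·K2/[H⁺] = 0.08308
α₁ + 2α₂ = 1.0771
DIC = CA / (α₁ + 2α₂) = 1.81 / 1.0771 = 1.68 mmol/kg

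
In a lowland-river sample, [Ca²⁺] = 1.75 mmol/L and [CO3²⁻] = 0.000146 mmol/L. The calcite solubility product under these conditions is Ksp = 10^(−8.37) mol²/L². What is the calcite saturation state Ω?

Ksp = 10^(−8.37) = 4.266×10^-9
Ω = [Ca²⁺][CO3²⁻]/Ksp = (1.75×10^-3)(0.000146×10^-3) / 4.266×10^-9 = 0.0599

Ω = 0.0599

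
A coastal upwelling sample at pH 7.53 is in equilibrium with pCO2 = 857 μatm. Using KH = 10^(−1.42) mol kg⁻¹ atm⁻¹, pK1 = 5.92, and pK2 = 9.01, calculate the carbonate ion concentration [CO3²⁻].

[CO2*] = KH · pCO2 = 10^(−1.42) × 857×10^-6 = 3.258×10^-5 mol/kg
α₀ = 1/(1 + K1/[H⁺] + K1K2/[H⁺]²) = 1/(1 + 10^+1.61 + 10^+0.13) = 0.02321
DIC = [CO2*]/α₀ = 3.258×10^-5 / 0.02321 = 1.404 mmol/kg
[CO3²⁻] = α₂·DIC; α₂ = 0.03131, so [CO3²⁻] = 0.03131 × 1.404 = 0.0440 mmol/kg

[CO3²⁻] = 0.0440 mmol/kg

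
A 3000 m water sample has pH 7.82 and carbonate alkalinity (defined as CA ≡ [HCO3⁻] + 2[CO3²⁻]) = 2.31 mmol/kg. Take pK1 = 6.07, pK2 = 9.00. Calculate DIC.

CA = [HCO3⁻] + 2[CO3²⁻] = (α₁ + 2α₂)·DIC
At pH 7.82: [H⁺]/K1 = 10^-1.75 = 0.017783, K2/[H⁺] = 10^-1.18 = 0.066069
α₁ = 1/(1 + 0.017783 + 0.066069) = 1/1.0839 = 0.9226; α₂ = α₁·K2/[H⁺] = 0.06096
α₁ + 2α₂ = 1.0446
DIC = CA / (α₁ + 2α₂) = 2.31 / 1.0446 = 2.21 mmol/kg

DIC = 2.21 mmol/kg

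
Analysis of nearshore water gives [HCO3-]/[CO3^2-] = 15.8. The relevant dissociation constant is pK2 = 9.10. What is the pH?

pH = 7.90

From K2 = [H⁺][CO3^2-]/[HCO3-]:  pH = pK2 − log₁₀([HCO3-]/[CO3^2-])
log₁₀(15.8) = +1.199
pH = 9.10 − (+1.199) = 7.90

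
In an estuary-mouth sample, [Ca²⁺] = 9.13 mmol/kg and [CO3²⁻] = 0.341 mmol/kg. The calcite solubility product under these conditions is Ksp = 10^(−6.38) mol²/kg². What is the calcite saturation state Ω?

Ksp = 10^(−6.38) = 4.169×10^-7
Ω = [Ca²⁺][CO3²⁻]/Ksp = (9.13×10^-3)(0.341×10^-3) / 4.169×10^-7 = 7.47

Ω = 7.47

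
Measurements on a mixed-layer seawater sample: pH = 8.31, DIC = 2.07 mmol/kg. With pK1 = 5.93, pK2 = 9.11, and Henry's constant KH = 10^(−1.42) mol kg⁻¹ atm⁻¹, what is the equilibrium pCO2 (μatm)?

α₀ = 1 / (1 + K1/[H⁺] + K1K2/[H⁺]²) = 1 / (1 + 10^+2.38 + 10^+1.58)
   = 1 / (1 + 239.88 + 38.019) = 1/278.90 = 0.003585
[CO2*] = α₀ × DIC = 0.003585 × 2.07 = 0.007422 mmol/kg = 7.422 μmol/kg
pCO2 = [CO2*]/KH = 7.422×10^-6 / 3.802×10^-2 = 195 μatm

pCO2 = 195 μatm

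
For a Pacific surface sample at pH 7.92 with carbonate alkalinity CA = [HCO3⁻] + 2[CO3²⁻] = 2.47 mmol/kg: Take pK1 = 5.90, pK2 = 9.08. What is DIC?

DIC = 2.34 mmol/kg

CA = [HCO3⁻] + 2[CO3²⁻] = (α₁ + 2α₂)·DIC
At pH 7.92: [H⁺]/K1 = 10^-2.02 = 0.0095499, K2/[H⁺] = 10^-1.16 = 0.069183
α₁ = 1/(1 + 0.0095499 + 0.069183) = 1/1.0787 = 0.9270; α₂ = α₁·K2/[H⁺] = 0.06413
α₁ + 2α₂ = 1.0553
DIC = CA / (α₁ + 2α₂) = 2.47 / 1.0553 = 2.34 mmol/kg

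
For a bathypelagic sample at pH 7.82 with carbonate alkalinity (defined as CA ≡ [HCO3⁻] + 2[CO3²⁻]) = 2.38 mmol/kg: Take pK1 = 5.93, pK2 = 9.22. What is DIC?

CA = [HCO3⁻] + 2[CO3²⁻] = (α₁ + 2α₂)·DIC
At pH 7.82: [H⁺]/K1 = 10^-1.89 = 0.012882, K2/[H⁺] = 10^-1.40 = 0.039811
α₁ = 1/(1 + 0.012882 + 0.039811) = 1/1.0527 = 0.9499; α₂ = α₁·K2/[H⁺] = 0.03782
α₁ + 2α₂ = 1.0256
DIC = CA / (α₁ + 2α₂) = 2.38 / 1.0256 = 2.32 mmol/kg

DIC = 2.32 mmol/kg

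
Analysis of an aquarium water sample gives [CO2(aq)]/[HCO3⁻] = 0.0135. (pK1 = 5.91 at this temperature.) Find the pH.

From K1 = [H⁺][HCO3⁻]/[CO2(aq)]:  pH = pK1 − log₁₀([CO2(aq)]/[HCO3⁻])
log₁₀(0.0135) = -1.870
pH = 5.91 − (-1.870) = 7.78

pH = 7.78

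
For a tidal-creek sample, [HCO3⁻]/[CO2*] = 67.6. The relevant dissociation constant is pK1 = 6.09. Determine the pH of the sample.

pH = 7.92

From K1 = [H⁺][HCO3⁻]/[CO2*]:  pH = pK1 + log₁₀([HCO3⁻]/[CO2*])
log₁₀(67.6) = +1.830
pH = 6.09 + (+1.830) = 7.92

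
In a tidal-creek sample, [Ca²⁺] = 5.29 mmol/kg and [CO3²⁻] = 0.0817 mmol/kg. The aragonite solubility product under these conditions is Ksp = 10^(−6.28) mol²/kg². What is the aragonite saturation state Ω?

Ksp = 10^(−6.28) = 5.248×10^-7
Ω = [Ca²⁺][CO3²⁻]/Ksp = (5.29×10^-3)(0.0817×10^-3) / 5.248×10^-7 = 0.824

Ω = 0.824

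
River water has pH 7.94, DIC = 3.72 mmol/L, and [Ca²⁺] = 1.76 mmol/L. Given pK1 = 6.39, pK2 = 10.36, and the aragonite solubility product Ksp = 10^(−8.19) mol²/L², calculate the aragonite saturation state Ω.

α₂ = 1 / (1 + [H⁺]/K2 + [H⁺]²/(K1K2)) = 1 / (1 + 10^+2.42 + 10^+0.87)
   = 1 / (1 + 263.03 + 7.4131) = 1/271.44 = 0.003684
[CO3²⁻] = α₂ × DIC = 0.003684 × 3.72 = 0.01370 mmol/L = 13.70 μmol/L
Ksp = 10^(−8.19) = 6.457×10^-9
Ω = [Ca²⁺][CO3²⁻]/Ksp = (1.76×10^-3)(1.370×10^-5) / 6.457×10^-9 = 3.74

Ω = 3.74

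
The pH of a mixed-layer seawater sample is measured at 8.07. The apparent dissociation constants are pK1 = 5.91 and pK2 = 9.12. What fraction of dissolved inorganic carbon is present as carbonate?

α₂ = 1 / (1 + [H⁺]/K2 + [H⁺]²/(K1K2)) = 1 / (1 + 10^+1.05 + 10^-1.11)
   = 1 / (1 + 11.220 + 0.077625) = 1/12.298 = 0.08132

α₂ = 0.0813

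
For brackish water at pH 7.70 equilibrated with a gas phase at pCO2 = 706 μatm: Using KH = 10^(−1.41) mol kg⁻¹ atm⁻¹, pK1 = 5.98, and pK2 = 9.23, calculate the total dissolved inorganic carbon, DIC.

[CO2*] = KH · pCO2 = 10^(−1.41) × 706×10^-6 = 2.747×10^-5 mol/kg
α₀ = 1/(1 + K1/[H⁺] + K1K2/[H⁺]²) = 1/(1 + 10^+1.72 + 10^+0.19) = 0.01817
DIC = [CO2*]/α₀ = 2.747×10^-5 / 0.01817 = 1.51 mmol/kg

DIC = 1.51 mmol/kg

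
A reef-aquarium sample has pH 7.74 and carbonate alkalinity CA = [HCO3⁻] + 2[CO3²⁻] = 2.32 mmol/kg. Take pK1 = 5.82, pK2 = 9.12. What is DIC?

CA = [HCO3⁻] + 2[CO3²⁻] = (α₁ + 2α₂)·DIC
At pH 7.74: [H⁺]/K1 = 10^-1.92 = 0.012023, K2/[H⁺] = 10^-1.38 = 0.041687
α₁ = 1/(1 + 0.012023 + 0.041687) = 1/1.0537 = 0.9490; α₂ = α₁·K2/[H⁺] = 0.03956
α₁ + 2α₂ = 1.0282
DIC = CA / (α₁ + 2α₂) = 2.32 / 1.0282 = 2.26 mmol/kg

DIC = 2.26 mmol/kg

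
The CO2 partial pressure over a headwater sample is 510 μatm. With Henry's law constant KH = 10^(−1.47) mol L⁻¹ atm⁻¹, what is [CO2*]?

KH = 10^(−1.47) = 3.388×10^-2 mol L⁻¹ atm⁻¹
[CO2*] = KH · pCO2 = 3.388×10^-2 × 510×10^-6 atm = 1.73×10^-5 mol/L

[CO2*] = 17.3 μmol/L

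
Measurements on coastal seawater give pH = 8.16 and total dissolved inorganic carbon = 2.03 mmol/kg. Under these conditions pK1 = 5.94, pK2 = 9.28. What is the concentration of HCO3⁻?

[HCO3⁻] = 1.88 mmol/kg

α₁ = 1 / (1 + [H⁺]/K1 + K2/[H⁺]) = 1 / (1 + 10^-2.22 + 10^-1.12)
   = 1 / (1 + 0.0060256 + 0.075858) = 1/1.0819 = 0.9243
[HCO3⁻] = α₁ × DIC = 0.9243 × 2.03 = 1.88 mmol/kg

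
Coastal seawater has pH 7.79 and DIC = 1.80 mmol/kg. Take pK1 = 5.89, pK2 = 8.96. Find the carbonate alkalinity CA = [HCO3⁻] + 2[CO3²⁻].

CA = 1.89 mmol/kg

CA = [HCO3⁻] + 2[CO3²⁻] = (α₁ + 2α₂)·DIC
At pH 7.79: [H⁺]/K1 = 10^-1.90 = 0.012589, K2/[H⁺] = 10^-1.17 = 0.067608
α₁ = 1/(1 + 0.012589 + 0.067608) = 1/1.0802 = 0.9258; α₂ = α₁·K2/[H⁺] = 0.06259
α₁ + 2α₂ = 1.0509
CA = 1.0509 × 1.80 = 1.89 mmol/kg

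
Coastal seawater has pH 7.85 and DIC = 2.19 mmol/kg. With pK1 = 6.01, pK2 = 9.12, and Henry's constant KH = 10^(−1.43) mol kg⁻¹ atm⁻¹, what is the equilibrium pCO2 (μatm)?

pCO2 = 798 μatm

α₀ = 1 / (1 + K1/[H⁺] + K1K2/[H⁺]²) = 1 / (1 + 10^+1.84 + 10^+0.57)
   = 1 / (1 + 69.183 + 3.7154) = 1/73.898 = 0.01353
[CO2*] = α₀ × DIC = 0.01353 × 2.19 = 0.02964 mmol/kg
pCO2 = [CO2*]/KH = 2.964×10^-5 / 3.715×10^-2 = 798 μatm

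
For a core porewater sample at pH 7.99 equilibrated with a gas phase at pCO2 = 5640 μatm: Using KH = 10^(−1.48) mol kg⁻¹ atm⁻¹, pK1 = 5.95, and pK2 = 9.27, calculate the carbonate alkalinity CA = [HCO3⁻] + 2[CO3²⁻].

CA = 22.6 mmol/kg

[CO2*] = KH · pCO2 = 10^(−1.48) × 5640×10^-6 = 1.868×10^-4 mol/kg
α₀ = 1/(1 + K1/[H⁺] + K1K2/[H⁺]²) = 1/(1 + 10^+2.04 + 10^+0.76) = 0.008591
DIC = [CO2*]/α₀ = 1.868×10^-4 / 0.008591 = 21.74 mmol/kg
CA = (α₁ + 2α₂)·DIC = (0.9420 + 2×0.04944) × 21.74 = 22.6 mmol/kg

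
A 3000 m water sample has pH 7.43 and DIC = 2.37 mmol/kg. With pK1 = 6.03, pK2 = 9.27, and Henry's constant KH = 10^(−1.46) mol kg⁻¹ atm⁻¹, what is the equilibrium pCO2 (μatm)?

pCO2 = 2580 μatm

α₀ = 1 / (1 + K1/[H⁺] + K1K2/[H⁺]²) = 1 / (1 + 10^+1.40 + 10^-0.44)
   = 1 / (1 + 25.119 + 0.36308) = 1/26.482 = 0.03776
[CO2*] = α₀ × DIC = 0.03776 × 2.37 = 0.08949 mmol/kg
pCO2 = [CO2*]/KH = 8.949×10^-5 / 3.467×10^-2 = 2580 μatm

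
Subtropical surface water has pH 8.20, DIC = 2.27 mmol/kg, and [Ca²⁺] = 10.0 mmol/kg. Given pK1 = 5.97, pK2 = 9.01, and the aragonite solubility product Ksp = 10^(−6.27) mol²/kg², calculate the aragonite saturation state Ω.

Ω = 5.64

α₂ = 1 / (1 + [H⁺]/K2 + [H⁺]²/(K1K2)) = 1 / (1 + 10^+0.81 + 10^-1.42)
   = 1 / (1 + 6.4565 + 0.038019) = 1/7.4946 = 0.1334
[CO3²⁻] = α₂ × DIC = 0.1334 × 2.27 = 0.3029 mmol/kg
Ksp = 10^(−6.27) = 5.370×10^-7
Ω = [Ca²⁺][CO3²⁻]/Ksp = (10.0×10^-3)(3.029×10^-4) / 5.370×10^-7 = 5.64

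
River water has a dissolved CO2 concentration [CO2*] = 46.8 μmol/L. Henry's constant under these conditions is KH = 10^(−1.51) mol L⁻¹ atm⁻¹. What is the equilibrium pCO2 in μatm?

pCO2 = 1510 μatm

KH = 10^(−1.51) = 3.090×10^-2 mol L⁻¹ atm⁻¹
pCO2 = [CO2*]/KH = 46.8×10^-6 / 3.090×10^-2 = 1.51×10^-3 atm = 1510 μatm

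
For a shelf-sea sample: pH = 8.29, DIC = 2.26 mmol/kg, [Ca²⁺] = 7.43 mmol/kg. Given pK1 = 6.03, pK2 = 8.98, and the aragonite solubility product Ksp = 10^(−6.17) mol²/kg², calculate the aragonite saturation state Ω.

α₂ = 1 / (1 + [H⁺]/K2 + [H⁺]²/(K1K2)) = 1 / (1 + 10^+0.69 + 10^-1.57)
   = 1 / (1 + 4.8978 + 0.026915) = 1/5.9247 = 0.1688
[CO3²⁻] = α₂ × DIC = 0.1688 × 2.26 = 0.3815 mmol/kg
Ksp = 10^(−6.17) = 6.761×10^-7
Ω = [Ca²⁺][CO3²⁻]/Ksp = (7.43×10^-3)(3.815×10^-4) / 6.761×10^-7 = 4.19

Ω = 4.19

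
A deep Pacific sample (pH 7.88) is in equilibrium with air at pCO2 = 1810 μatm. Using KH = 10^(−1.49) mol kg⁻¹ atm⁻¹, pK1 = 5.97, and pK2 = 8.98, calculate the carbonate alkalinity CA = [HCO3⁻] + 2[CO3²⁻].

CA = 5.52 mmol/kg

[CO2*] = KH · pCO2 = 10^(−1.49) × 1810×10^-6 = 5.857×10^-5 mol/kg
α₀ = 1/(1 + K1/[H⁺] + K1K2/[H⁺]²) = 1/(1 + 10^+1.91 + 10^+0.81) = 0.01127
DIC = [CO2*]/α₀ = 5.857×10^-5 / 0.01127 = 5.198 mmol/kg
CA = (α₁ + 2α₂)·DIC = (0.9160 + 2×0.07276) × 5.198 = 5.52 mmol/kg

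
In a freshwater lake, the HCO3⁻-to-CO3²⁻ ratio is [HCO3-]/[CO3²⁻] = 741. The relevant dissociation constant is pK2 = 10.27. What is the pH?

pH = 7.40

From K2 = [H⁺][CO3²⁻]/[HCO3-]:  pH = pK2 − log₁₀([HCO3-]/[CO3²⁻])
log₁₀(741) = +2.870
pH = 10.27 − (+2.870) = 7.40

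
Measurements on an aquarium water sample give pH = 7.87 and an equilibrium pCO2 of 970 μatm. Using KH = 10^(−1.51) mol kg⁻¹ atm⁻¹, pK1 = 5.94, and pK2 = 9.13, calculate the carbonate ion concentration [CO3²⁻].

[CO2*] = KH · pCO2 = 10^(−1.51) × 970×10^-6 = 2.998×10^-5 mol/kg
α₀ = 1/(1 + K1/[H⁺] + K1K2/[H⁺]²) = 1/(1 + 10^+1.93 + 10^+0.67) = 0.01101
DIC = [CO2*]/α₀ = 2.998×10^-5 / 0.01101 = 2.722 mmol/kg
[CO3²⁻] = α₂·DIC; α₂ = 0.05152, so [CO3²⁻] = 0.05152 × 2.722 = 0.140 mmol/kg

[CO3²⁻] = 0.140 mmol/kg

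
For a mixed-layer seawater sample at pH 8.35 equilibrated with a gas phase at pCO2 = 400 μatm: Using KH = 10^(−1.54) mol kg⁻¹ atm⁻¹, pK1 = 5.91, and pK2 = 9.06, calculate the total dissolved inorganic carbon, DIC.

DIC = 3.81 mmol/kg

[CO2*] = KH · pCO2 = 10^(−1.54) × 400×10^-6 = 1.154×10^-5 mol/kg
α₀ = 1/(1 + K1/[H⁺] + K1K2/[H⁺]²) = 1/(1 + 10^+2.44 + 10^+1.73) = 0.003029
DIC = [CO2*]/α₀ = 1.154×10^-5 / 0.003029 = 3.81 mmol/kg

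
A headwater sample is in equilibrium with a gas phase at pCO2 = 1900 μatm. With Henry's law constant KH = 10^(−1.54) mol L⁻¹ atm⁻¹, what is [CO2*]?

KH = 10^(−1.54) = 2.884×10^-2 mol L⁻¹ atm⁻¹
[CO2*] = KH · pCO2 = 2.884×10^-2 × 1900×10^-6 atm = 5.48×10^-5 mol/L

[CO2*] = 54.8 μmol/L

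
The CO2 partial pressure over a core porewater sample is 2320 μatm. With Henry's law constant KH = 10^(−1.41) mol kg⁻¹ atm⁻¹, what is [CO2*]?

[CO2*] = 90.3 μmol/kg

KH = 10^(−1.41) = 3.890×10^-2 mol kg⁻¹ atm⁻¹
[CO2*] = KH · pCO2 = 3.890×10^-2 × 2320×10^-6 atm = 9.03×10^-5 mol/kg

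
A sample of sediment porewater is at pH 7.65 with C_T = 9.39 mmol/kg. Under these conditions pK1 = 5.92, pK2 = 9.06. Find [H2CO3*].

α₀ = 1 / (1 + K1/[H⁺] + K1K2/[H⁺]²) = 1 / (1 + 10^+1.73 + 10^+0.32)
   = 1 / (1 + 53.703 + 2.0893) = 1/56.792 = 0.01761
[CO2*] = α₀ × DIC = 0.01761 × 9.39 = 0.165 mmol/kg

[CO2*] = 0.165 mmol/kg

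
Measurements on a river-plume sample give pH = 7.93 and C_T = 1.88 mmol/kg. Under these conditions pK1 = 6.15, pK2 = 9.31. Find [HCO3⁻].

[HCO3⁻] = 1.78 mmol/kg

α₁ = 1 / (1 + [H⁺]/K1 + K2/[H⁺]) = 1 / (1 + 10^-1.78 + 10^-1.38)
   = 1 / (1 + 0.016596 + 0.041687) = 1/1.0583 = 0.9449
[HCO3⁻] = α₁ × DIC = 0.9449 × 1.88 = 1.78 mmol/kg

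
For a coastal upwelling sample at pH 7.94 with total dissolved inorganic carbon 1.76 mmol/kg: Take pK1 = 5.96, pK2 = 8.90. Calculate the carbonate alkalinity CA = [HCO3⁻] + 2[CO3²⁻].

CA = [HCO3⁻] + 2[CO3²⁻] = (α₁ + 2α₂)·DIC
At pH 7.94: [H⁺]/K1 = 10^-1.98 = 0.010471, K2/[H⁺] = 10^-0.96 = 0.10965
α₁ = 1/(1 + 0.010471 + 0.10965) = 1/1.1201 = 0.8928; α₂ = α₁·K2/[H⁺] = 0.09789
α₁ + 2α₂ = 1.0885
CA = 1.0885 × 1.76 = 1.92 mmol/kg

CA = 1.92 mmol/kg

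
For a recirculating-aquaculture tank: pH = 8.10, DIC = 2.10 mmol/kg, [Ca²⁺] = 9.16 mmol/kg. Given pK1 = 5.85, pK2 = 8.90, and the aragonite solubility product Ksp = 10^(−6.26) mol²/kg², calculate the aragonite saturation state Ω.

Ω = 4.77

α₂ = 1 / (1 + [H⁺]/K2 + [H⁺]²/(K1K2)) = 1 / (1 + 10^+0.80 + 10^-1.45)
   = 1 / (1 + 6.3096 + 0.035481) = 1/7.3451 = 0.1361
[CO3²⁻] = α₂ × DIC = 0.1361 × 2.10 = 0.2859 mmol/kg
Ksp = 10^(−6.26) = 5.495×10^-7
Ω = [Ca²⁺][CO3²⁻]/Ksp = (9.16×10^-3)(2.859×10^-4) / 5.495×10^-7 = 4.77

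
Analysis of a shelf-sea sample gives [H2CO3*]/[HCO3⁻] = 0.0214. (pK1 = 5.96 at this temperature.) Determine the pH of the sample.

From K1 = [H⁺][HCO3⁻]/[H2CO3*]:  pH = pK1 − log₁₀([H2CO3*]/[HCO3⁻])
log₁₀(0.0214) = -1.670
pH = 5.96 − (-1.670) = 7.63

pH = 7.63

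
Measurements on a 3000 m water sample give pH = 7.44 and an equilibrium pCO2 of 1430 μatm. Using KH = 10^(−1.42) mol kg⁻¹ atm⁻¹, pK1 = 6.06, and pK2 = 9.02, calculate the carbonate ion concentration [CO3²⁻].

[CO3²⁻] = 0.0343 mmol/kg

[CO2*] = KH · pCO2 = 10^(−1.42) × 1430×10^-6 = 5.437×10^-5 mol/kg
α₀ = 1/(1 + K1/[H⁺] + K1K2/[H⁺]²) = 1/(1 + 10^+1.38 + 10^-0.20) = 0.03903
DIC = [CO2*]/α₀ = 5.437×10^-5 / 0.03903 = 1.393 mmol/kg
[CO3²⁻] = α₂·DIC; α₂ = 0.02463, so [CO3²⁻] = 0.02463 × 1.393 = 0.0343 mmol/kg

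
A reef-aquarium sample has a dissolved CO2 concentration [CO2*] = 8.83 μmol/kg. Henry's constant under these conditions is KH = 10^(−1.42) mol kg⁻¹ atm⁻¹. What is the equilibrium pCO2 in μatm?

KH = 10^(−1.42) = 3.802×10^-2 mol kg⁻¹ atm⁻¹
pCO2 = [CO2*]/KH = 8.83×10^-6 / 3.802×10^-2 = 2.32×10^-4 atm = 232 μatm

pCO2 = 232 μatm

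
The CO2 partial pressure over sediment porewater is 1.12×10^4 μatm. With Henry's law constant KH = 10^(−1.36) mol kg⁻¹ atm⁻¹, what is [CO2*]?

KH = 10^(−1.36) = 4.365×10^-2 mol kg⁻¹ atm⁻¹
[CO2*] = KH · pCO2 = 4.365×10^-2 × 1.12×10^4×10^-6 atm = 4.89×10^-4 mol/kg

[CO2*] = 489 μmol/kg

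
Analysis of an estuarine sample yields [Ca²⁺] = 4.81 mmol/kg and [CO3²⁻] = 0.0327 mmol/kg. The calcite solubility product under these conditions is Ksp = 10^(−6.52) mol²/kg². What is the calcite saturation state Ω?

Ω = 0.521

Ksp = 10^(−6.52) = 3.020×10^-7
Ω = [Ca²⁺][CO3²⁻]/Ksp = (4.81×10^-3)(0.0327×10^-3) / 3.020×10^-7 = 0.521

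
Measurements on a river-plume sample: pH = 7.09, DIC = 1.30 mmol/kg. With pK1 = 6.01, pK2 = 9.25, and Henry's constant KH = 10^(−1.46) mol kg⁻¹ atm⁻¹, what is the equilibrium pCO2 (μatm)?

α₀ = 1 / (1 + K1/[H⁺] + K1K2/[H⁺]²) = 1 / (1 + 10^+1.08 + 10^-1.08)
   = 1 / (1 + 12.023 + 0.083176) = 1/13.106 = 0.07630
[CO2*] = α₀ × DIC = 0.07630 × 1.30 = 0.09919 mmol/kg
pCO2 = [CO2*]/KH = 9.919×10^-5 / 3.467×10^-2 = 2860 μatm

pCO2 = 2860 μatm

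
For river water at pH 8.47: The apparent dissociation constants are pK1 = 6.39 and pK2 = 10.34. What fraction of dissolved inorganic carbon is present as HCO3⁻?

α₁ = 1 / (1 + [H⁺]/K1 + K2/[H⁺]) = 1 / (1 + 10^-2.08 + 10^-1.87)
   = 1 / (1 + 0.0083176 + 0.013490) = 1/1.0218 = 0.9787

α₁ = 0.979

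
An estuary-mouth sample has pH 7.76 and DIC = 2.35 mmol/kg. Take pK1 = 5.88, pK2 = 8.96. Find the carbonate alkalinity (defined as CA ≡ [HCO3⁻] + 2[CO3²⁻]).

CA = 2.46 mmol/kg

CA = [HCO3⁻] + 2[CO3²⁻] = (α₁ + 2α₂)·DIC
At pH 7.76: [H⁺]/K1 = 10^-1.88 = 0.013183, K2/[H⁺] = 10^-1.20 = 0.063096
α₁ = 1/(1 + 0.013183 + 0.063096) = 1/1.0763 = 0.9291; α₂ = α₁·K2/[H⁺] = 0.05862
α₁ + 2α₂ = 1.0464
CA = 1.0464 × 2.35 = 2.46 mmol/kg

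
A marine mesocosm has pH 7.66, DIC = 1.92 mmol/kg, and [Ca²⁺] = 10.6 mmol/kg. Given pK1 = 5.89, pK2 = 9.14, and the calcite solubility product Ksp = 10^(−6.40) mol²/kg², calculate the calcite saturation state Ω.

Ω = 1.61

α₂ = 1 / (1 + [H⁺]/K2 + [H⁺]²/(K1K2)) = 1 / (1 + 10^+1.48 + 10^-0.29)
   = 1 / (1 + 30.200 + 0.51286) = 1/31.712 = 0.03153
[CO3²⁻] = α₂ × DIC = 0.03153 × 1.92 = 0.06054 mmol/kg
Ksp = 10^(−6.40) = 3.981×10^-7
Ω = [Ca²⁺][CO3²⁻]/Ksp = (10.6×10^-3)(6.054×10^-5) / 3.981×10^-7 = 1.61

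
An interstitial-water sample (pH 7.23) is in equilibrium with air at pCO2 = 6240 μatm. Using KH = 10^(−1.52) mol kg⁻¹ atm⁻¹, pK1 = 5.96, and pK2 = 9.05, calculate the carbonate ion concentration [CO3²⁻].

[CO3²⁻] = 0.0531 mmol/kg

[CO2*] = KH · pCO2 = 10^(−1.52) × 6240×10^-6 = 1.884×10^-4 mol/kg
α₀ = 1/(1 + K1/[H⁺] + K1K2/[H⁺]²) = 1/(1 + 10^+1.27 + 10^-0.55) = 0.05024
DIC = [CO2*]/α₀ = 1.884×10^-4 / 0.05024 = 3.751 mmol/kg
[CO3²⁻] = α₂·DIC; α₂ = 0.01416, so [CO3²⁻] = 0.01416 × 3.751 = 0.0531 mmol/kg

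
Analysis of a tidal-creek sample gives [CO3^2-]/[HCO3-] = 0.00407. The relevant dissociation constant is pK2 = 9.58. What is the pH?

From K2 = [H⁺][CO3^2-]/[HCO3-]:  pH = pK2 + log₁₀([CO3^2-]/[HCO3-])
log₁₀(0.00407) = -2.390
pH = 9.58 + (-2.390) = 7.19

pH = 7.19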